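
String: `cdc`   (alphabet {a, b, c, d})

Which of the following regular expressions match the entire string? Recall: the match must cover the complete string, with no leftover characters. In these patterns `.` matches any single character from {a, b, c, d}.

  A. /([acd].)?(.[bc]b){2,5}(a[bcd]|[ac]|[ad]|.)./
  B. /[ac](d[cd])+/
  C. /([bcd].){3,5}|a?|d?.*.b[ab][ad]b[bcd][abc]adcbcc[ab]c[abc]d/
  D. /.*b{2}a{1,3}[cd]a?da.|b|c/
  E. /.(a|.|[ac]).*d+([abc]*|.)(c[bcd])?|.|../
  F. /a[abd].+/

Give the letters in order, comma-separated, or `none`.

A → no match
B → match
C → no match
D → no match
E → no match
F → no match — must start with `a`

B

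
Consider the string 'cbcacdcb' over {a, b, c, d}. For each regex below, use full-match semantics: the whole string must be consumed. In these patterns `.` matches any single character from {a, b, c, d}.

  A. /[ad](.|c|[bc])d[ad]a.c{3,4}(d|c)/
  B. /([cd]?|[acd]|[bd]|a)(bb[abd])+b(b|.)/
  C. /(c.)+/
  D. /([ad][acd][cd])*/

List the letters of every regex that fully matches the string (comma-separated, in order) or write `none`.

A → no match
B → no match
C → match
D → no match

C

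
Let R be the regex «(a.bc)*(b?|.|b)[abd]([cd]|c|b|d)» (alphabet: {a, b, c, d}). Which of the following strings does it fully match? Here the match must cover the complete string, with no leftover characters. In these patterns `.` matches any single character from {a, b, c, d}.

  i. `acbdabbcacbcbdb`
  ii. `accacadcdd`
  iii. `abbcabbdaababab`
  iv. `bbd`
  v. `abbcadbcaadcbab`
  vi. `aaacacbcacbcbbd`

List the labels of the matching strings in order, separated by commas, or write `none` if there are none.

i → no match
ii → no match
iii → no match
iv → match
v → no match
vi → no match

iv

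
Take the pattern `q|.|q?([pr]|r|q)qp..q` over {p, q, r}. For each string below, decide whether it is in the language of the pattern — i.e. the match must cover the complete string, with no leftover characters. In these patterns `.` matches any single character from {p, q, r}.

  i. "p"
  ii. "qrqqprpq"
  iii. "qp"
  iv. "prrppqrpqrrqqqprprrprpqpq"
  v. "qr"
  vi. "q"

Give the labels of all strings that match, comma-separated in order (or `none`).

i, vi

i → match
ii → no match
iii → no match
iv → no match
v → no match
vi → match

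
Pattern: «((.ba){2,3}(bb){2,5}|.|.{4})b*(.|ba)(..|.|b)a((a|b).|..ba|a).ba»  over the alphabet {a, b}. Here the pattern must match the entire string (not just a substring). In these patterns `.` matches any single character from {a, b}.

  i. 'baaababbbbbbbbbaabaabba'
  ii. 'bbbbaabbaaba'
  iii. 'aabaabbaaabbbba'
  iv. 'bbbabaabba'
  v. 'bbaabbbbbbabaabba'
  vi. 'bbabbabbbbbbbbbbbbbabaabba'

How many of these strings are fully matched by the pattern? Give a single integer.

4

i → no match
ii. 'bbbbaabbaaba' → match
iii → no match
iv. 'bbbabaabba' → match
v → match
vi → match
Total matched: 4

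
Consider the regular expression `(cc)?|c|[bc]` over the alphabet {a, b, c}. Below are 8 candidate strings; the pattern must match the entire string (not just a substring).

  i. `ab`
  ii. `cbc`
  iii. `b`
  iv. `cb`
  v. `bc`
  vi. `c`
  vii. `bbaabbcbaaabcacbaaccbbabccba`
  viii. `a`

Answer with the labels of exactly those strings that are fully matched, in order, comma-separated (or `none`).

i. `ab` → no match
ii. `cbc` → no match
iii. `b` → match
iv. `cb` → no match
v. `bc` → no match
vi. `c` → match
vii → no match
viii. `a` → no match

iii, vi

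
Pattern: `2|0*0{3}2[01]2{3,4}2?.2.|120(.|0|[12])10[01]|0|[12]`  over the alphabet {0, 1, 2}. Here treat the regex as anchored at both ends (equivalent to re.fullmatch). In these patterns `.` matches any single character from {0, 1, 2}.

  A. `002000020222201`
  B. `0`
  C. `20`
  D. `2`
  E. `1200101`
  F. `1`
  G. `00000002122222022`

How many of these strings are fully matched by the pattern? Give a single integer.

5

A → no match
B → match
C → no match
D → match
E → match
F → match
G → match
Total matched: 5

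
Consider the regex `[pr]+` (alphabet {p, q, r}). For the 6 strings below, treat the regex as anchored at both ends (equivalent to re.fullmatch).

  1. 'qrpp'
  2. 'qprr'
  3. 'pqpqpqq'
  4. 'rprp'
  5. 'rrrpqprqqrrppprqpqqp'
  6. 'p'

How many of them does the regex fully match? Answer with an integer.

1 → no match
2 → no match
3 → no match
4 → match
5 → no match
6 → match
Total matched: 2

2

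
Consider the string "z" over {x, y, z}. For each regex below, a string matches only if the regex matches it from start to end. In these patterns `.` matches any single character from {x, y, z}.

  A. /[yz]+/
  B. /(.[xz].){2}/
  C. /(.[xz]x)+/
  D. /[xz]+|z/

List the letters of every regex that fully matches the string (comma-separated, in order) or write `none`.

A, D

A → match
B → no match
C → no match — must end with "x"
D → match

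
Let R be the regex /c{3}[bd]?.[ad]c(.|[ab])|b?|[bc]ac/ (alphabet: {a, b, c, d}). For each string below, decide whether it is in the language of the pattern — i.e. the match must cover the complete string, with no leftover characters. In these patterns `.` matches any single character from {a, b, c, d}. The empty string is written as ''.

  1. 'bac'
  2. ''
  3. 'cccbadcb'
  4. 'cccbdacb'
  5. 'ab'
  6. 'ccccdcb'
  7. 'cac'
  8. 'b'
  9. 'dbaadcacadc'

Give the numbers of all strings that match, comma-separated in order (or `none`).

1 → match
2 → match
3 → match
4 → match
5 → no match
6 → match
7 → match
8 → match
9 → no match

1, 2, 3, 4, 6, 7, 8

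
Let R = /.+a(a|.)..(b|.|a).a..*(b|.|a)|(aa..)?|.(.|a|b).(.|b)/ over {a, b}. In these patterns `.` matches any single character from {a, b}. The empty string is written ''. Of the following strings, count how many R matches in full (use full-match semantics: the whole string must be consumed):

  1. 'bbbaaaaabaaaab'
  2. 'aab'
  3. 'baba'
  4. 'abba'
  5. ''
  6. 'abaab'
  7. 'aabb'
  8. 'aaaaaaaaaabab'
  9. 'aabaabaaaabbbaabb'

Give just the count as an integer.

7

1 → match
2 → no match
3 → match
4 → match
5 → match
6 → no match
7 → match
8 → match
9 → match
Total matched: 7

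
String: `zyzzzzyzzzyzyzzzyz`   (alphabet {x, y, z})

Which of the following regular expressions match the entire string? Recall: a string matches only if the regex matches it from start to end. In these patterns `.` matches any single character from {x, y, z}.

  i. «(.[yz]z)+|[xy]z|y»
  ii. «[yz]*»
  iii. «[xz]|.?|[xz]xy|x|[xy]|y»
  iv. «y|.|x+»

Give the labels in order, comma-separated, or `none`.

i → match
ii → match
iii → no match
iv → no match

i, ii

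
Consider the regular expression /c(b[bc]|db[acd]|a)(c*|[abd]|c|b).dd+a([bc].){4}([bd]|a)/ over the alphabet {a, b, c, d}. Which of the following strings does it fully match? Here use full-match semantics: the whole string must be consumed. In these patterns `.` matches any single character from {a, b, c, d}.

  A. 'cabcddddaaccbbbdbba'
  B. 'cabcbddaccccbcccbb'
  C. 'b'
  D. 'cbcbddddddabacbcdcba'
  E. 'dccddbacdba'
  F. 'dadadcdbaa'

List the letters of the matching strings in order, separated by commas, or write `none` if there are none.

A → no match
B → no match
C → no match — must start with 'c'
D → match
E → no match — must start with 'c'
F → no match — must start with 'c'

D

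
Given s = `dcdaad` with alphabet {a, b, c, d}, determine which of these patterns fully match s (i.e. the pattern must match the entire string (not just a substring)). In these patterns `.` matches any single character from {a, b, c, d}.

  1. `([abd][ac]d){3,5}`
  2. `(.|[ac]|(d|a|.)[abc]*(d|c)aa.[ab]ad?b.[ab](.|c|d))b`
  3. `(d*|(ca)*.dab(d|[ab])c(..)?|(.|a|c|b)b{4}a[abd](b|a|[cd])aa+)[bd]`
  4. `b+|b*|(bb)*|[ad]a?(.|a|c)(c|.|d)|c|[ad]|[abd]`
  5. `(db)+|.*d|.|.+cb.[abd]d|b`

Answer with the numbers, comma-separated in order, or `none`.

1 → no match
2 → no match — must end with `b`
3 → no match
4 → no match
5 → match

5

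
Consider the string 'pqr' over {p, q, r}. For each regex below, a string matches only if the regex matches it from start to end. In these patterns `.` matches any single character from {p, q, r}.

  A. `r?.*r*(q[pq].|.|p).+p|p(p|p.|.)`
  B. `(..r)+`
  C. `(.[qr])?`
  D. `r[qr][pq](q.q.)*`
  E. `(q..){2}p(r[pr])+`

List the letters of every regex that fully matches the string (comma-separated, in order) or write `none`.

A → no match
B → match
C → no match
D → no match — must start with 'r'
E → no match — must start with 'q'

B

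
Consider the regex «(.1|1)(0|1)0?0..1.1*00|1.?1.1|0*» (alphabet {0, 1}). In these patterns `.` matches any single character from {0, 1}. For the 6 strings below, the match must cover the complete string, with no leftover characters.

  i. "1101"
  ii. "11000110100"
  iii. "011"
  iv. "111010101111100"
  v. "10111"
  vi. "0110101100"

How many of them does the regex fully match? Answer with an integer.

5

i → match
ii → match
iii → no match
iv → match
v → match
vi → match
Total matched: 5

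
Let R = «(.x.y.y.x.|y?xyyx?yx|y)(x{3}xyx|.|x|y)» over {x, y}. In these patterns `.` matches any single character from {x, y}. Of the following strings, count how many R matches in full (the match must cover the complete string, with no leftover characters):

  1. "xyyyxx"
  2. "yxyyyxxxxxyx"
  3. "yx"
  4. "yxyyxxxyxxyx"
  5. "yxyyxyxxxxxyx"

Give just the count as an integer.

1 → match
2 → match
3 → match
4 → no match
5 → match
Total matched: 4

4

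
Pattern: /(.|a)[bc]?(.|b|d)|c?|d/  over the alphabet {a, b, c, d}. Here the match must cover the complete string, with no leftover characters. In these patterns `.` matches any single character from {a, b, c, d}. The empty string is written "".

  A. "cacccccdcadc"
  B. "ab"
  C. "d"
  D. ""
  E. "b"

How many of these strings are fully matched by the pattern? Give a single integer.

A. "cacccccdcadc" → no match
B. "ab" → match
C. "d" → match
D. "" → match
E. "b" → no match
Total matched: 3

3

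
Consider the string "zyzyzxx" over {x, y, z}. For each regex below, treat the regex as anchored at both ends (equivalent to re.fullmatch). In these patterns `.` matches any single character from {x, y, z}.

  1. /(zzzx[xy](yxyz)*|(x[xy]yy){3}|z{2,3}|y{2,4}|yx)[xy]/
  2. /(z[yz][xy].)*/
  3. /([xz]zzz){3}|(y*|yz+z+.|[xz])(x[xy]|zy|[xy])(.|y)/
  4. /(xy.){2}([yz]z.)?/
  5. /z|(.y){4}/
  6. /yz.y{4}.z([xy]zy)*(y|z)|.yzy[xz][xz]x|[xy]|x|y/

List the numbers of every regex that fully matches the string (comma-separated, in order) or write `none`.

6

1 → no match
2 → no match
3 → no match
4 → no match — must start with "xy"
5 → no match
6 → match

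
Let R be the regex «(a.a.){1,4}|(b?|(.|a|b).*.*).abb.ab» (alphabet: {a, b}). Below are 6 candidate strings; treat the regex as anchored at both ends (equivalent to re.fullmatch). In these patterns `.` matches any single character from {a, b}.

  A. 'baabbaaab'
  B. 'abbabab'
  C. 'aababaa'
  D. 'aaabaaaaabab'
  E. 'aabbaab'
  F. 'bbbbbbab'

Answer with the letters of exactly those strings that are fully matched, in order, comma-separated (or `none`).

A → no match
B → no match
C → no match
D → match
E → match
F → no match

D, E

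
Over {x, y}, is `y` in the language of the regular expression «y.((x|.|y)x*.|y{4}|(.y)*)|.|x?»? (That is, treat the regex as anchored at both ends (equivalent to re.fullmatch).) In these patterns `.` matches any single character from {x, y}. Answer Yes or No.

Yes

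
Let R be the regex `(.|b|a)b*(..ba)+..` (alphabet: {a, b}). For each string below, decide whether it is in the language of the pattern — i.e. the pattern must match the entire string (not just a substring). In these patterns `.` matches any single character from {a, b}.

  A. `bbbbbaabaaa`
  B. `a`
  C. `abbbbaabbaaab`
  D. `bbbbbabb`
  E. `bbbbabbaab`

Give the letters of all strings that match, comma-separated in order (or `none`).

A → match
B → no match
C → no match
D → match
E → match

A, D, E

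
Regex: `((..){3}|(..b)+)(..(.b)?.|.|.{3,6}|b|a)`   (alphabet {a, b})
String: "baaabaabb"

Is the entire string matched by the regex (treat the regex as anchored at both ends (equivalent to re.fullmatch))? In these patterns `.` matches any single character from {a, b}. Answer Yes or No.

Yes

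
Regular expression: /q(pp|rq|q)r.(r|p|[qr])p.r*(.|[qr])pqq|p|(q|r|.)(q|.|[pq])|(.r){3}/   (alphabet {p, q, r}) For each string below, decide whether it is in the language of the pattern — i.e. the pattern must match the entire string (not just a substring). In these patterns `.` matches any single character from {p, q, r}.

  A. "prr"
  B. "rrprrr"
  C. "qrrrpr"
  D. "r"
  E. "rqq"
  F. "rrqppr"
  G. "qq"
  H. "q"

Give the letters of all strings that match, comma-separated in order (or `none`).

A → no match
B → match
C → match
D → no match
E → no match
F → no match
G → match
H → no match

B, C, G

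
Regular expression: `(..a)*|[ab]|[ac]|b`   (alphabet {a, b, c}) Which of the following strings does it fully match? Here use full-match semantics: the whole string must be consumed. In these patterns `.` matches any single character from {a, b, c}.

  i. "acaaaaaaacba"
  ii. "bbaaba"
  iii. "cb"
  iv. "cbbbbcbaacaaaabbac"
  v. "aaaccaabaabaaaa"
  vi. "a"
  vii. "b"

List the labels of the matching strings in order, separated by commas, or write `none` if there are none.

i, ii, v, vi, vii

i → match
ii → match
iii → no match
iv → no match
v → match
vi → match
vii → match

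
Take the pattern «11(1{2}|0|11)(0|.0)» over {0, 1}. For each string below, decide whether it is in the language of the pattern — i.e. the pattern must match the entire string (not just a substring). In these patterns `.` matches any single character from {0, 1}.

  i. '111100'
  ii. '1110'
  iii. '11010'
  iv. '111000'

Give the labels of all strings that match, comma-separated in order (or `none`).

i → match
ii → no match
iii → match
iv → no match

i, iii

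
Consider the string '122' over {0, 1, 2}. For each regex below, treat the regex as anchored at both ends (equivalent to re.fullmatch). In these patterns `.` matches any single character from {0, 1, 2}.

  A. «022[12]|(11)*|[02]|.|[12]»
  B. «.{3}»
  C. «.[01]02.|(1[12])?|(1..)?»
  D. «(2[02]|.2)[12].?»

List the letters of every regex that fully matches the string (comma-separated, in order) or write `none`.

B, C, D

A → no match
B → match
C → match
D → match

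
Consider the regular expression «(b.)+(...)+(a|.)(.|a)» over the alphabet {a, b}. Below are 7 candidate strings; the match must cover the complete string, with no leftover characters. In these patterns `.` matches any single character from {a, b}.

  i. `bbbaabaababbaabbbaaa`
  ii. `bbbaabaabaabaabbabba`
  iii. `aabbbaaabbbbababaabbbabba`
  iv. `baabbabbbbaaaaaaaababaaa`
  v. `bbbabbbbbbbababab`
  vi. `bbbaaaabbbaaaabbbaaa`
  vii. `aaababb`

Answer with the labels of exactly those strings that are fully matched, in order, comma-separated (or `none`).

i → no match
ii → no match
iii → no match — must start with `b`
iv → no match
v → match
vi → no match
vii. `aaababb` → no match — must start with `b`

v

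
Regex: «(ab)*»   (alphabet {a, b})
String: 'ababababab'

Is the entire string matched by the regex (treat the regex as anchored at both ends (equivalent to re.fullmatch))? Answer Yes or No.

Yes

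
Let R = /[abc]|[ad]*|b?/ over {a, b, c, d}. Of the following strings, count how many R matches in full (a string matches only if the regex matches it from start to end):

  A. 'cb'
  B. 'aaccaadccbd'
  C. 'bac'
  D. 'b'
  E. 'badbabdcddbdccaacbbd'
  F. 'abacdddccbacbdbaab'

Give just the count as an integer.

1

A → no match
B → no match
C → no match
D → match
E → no match
F → no match
Total matched: 1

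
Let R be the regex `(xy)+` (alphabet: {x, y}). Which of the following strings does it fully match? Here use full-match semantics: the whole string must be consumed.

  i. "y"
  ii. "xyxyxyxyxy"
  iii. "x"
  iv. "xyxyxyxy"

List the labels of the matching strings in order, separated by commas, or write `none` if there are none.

i → no match — must start with "xy"
ii → match
iii → no match — must start with "xy"
iv → match

ii, iv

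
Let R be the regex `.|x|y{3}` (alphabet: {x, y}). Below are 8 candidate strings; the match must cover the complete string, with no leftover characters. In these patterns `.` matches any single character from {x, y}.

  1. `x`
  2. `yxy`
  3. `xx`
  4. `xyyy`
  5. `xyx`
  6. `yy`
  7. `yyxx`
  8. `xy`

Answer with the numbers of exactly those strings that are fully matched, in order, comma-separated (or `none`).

1

1 → match
2 → no match
3 → no match
4 → no match
5 → no match
6 → no match
7 → no match
8 → no match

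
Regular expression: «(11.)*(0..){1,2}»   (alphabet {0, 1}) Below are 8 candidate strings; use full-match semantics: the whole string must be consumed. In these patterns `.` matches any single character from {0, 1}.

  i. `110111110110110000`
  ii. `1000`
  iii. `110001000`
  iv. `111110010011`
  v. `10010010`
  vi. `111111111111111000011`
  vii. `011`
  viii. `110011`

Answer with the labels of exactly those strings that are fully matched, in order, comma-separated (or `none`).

i, iii, iv, vi, vii, viii

i → match
ii → no match
iii → match
iv → match
v → no match
vi → match
vii → match
viii → match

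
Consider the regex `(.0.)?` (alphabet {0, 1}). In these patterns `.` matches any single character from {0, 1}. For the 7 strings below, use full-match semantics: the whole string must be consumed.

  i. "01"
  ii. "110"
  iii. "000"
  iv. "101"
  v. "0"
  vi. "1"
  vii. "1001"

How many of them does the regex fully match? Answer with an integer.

i → no match
ii → no match
iii → match
iv → match
v → no match
vi → no match
vii → no match
Total matched: 2

2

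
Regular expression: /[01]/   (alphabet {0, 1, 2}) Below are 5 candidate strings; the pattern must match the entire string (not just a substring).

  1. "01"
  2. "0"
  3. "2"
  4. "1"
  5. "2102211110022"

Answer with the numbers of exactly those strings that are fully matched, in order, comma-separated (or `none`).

1 → no match
2 → match
3 → no match
4 → match
5 → no match

2, 4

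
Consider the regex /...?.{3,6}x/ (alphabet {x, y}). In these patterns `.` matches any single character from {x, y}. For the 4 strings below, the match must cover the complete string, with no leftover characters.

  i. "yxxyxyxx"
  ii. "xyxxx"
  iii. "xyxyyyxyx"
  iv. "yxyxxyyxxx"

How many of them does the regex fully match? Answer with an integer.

i. "yxxyxyxx" → match
ii. "xyxxx" → no match
iii. "xyxyyyxyx" → match
iv. "yxyxxyyxxx" → match
Total matched: 3

3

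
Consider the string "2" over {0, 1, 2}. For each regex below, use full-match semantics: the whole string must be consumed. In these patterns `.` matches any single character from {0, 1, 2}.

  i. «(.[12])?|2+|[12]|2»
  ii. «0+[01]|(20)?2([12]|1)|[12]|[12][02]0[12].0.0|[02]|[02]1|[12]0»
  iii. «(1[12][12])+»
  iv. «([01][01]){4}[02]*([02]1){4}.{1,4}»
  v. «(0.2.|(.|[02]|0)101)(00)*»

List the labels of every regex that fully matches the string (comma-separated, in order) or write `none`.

i, ii

i → match
ii → match
iii → no match — must start with "1"
iv → no match
v → no match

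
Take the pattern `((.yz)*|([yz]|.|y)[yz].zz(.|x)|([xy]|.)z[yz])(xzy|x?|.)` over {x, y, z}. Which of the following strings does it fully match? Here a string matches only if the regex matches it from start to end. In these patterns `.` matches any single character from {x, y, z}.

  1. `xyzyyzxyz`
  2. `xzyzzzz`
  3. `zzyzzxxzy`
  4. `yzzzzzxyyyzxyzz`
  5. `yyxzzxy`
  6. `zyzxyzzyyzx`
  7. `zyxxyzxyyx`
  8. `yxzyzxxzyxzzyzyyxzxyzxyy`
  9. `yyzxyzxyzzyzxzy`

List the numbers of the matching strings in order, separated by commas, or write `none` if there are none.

1, 2, 3, 5, 9

1. `xyzyyzxyz` → match
2. `xzyzzzz` → match
3. `zzyzzxxzy` → match
4 → no match
5. `yyxzzxy` → match
6. `zyzxyzzyyzx` → no match
7. `zyxxyzxyyx` → no match
8 → no match
9 → match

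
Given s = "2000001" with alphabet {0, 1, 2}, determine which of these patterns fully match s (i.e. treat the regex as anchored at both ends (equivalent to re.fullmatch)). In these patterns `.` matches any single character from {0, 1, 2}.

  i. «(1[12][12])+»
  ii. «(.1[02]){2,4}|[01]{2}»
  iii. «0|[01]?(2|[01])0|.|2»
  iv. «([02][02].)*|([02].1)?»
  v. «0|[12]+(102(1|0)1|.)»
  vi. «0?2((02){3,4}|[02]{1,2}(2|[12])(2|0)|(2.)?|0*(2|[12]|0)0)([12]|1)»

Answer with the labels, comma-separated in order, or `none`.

i → no match — must start with "1"
ii → no match
iii → no match
iv → no match
v → no match
vi → match

vi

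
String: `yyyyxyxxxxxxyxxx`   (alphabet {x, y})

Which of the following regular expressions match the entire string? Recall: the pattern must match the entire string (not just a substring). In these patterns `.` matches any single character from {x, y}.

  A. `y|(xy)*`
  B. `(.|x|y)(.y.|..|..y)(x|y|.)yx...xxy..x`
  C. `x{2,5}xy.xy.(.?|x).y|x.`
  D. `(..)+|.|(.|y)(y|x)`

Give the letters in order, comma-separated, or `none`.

B, D

A → no match
B → match
C → no match — must start with `x`
D → match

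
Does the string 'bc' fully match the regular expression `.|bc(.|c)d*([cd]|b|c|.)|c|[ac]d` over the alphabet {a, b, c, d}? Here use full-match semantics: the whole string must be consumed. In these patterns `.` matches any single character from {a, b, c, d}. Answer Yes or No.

No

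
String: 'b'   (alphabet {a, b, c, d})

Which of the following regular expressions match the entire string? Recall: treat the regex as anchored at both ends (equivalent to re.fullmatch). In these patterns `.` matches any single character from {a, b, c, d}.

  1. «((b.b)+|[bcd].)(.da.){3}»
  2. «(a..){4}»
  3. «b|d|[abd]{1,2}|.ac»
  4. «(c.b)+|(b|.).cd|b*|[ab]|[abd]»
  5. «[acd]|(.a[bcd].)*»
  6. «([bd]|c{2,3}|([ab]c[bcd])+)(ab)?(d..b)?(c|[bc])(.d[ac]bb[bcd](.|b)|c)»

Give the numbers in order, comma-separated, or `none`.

1 → no match
2 → no match — must start with 'a'
3 → match
4 → match
5 → no match
6 → no match

3, 4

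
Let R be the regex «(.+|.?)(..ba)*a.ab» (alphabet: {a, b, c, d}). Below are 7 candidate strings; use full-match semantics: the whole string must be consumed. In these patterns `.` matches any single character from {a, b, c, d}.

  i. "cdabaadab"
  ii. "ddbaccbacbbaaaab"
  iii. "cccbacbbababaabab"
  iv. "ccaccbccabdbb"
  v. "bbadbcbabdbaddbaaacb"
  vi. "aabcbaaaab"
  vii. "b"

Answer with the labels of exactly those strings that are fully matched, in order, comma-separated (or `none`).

i. "cdabaadab" → match
ii → match
iii → match
iv → no match — must end with "ab"
v → no match — must end with "ab"
vi. "aabcbaaaab" → match
vii. "b" → no match — must end with "ab"

i, ii, iii, vi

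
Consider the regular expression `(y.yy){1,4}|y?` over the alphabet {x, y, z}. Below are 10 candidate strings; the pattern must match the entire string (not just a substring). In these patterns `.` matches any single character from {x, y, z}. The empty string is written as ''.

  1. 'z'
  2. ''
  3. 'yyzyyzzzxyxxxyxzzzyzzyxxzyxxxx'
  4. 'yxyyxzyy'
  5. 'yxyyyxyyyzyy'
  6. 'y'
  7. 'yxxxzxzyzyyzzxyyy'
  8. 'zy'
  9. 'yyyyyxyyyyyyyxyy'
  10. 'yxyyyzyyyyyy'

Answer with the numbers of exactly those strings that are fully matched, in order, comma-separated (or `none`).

2, 5, 6, 9, 10

1 → no match
2 → match
3 → no match
4 → no match
5 → match
6 → match
7 → no match
8 → no match
9 → match
10 → match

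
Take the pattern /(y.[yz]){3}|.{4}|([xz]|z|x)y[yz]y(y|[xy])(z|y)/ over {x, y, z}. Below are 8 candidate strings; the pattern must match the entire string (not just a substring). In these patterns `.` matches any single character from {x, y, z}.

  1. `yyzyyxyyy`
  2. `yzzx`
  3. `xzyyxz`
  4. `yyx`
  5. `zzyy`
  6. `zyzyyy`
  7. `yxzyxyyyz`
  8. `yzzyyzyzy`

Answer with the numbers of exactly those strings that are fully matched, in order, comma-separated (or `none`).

1 → no match
2 → match
3 → no match
4 → no match
5 → match
6 → match
7 → match
8 → match

2, 5, 6, 7, 8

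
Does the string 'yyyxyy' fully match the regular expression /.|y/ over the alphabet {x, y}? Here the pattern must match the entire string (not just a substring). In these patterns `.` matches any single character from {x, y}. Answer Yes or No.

No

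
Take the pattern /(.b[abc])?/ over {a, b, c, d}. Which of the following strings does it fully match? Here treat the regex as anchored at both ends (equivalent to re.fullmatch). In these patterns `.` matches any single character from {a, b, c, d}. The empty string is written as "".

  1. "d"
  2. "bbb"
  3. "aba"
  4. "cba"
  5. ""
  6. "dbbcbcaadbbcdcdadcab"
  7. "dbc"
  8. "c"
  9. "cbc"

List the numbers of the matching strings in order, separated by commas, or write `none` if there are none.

2, 3, 4, 5, 7, 9

1 → no match
2 → match
3 → match
4 → match
5 → match
6 → no match
7 → match
8 → no match
9 → match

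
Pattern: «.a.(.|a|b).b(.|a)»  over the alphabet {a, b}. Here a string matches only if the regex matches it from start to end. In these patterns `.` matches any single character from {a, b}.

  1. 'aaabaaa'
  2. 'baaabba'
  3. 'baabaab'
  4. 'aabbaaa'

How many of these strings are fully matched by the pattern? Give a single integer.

1 → no match
2 → match
3 → no match
4 → no match
Total matched: 1

1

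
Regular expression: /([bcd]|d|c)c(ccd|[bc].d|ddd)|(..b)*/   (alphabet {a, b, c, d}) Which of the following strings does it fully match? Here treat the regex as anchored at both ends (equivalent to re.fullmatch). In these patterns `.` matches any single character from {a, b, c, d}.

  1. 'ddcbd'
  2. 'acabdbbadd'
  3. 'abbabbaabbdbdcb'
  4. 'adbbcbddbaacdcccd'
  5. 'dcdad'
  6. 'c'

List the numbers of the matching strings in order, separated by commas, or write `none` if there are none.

1 → no match
2 → no match
3 → match
4 → no match
5 → no match
6 → no match

3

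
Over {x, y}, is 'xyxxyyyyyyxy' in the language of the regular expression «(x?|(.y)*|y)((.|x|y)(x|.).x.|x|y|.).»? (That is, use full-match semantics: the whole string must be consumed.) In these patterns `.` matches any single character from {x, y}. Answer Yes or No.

No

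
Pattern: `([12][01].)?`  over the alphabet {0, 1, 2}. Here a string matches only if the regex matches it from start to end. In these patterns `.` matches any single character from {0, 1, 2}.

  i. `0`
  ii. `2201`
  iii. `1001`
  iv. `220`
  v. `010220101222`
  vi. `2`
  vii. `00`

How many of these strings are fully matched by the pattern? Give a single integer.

0

i → no match
ii → no match
iii → no match
iv → no match
v → no match
vi → no match
vii → no match
Total matched: 0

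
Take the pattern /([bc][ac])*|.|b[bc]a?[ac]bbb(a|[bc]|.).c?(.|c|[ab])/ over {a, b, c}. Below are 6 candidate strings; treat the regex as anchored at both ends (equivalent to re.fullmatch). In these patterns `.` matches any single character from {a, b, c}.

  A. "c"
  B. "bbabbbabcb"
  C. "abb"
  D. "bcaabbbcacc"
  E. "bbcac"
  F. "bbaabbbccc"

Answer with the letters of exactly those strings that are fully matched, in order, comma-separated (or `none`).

A, B, D, F

A. "c" → match
B. "bbabbbabcb" → match
C. "abb" → no match
D. "bcaabbbcacc" → match
E. "bbcac" → no match
F. "bbaabbbccc" → match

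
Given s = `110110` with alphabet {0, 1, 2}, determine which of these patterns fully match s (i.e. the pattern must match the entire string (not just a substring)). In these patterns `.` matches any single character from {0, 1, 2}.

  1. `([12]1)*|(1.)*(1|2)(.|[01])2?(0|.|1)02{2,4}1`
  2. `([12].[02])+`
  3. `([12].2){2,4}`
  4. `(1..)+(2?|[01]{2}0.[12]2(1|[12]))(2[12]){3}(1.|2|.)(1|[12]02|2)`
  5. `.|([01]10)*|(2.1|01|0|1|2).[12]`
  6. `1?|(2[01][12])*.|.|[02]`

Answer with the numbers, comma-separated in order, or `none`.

2, 5

1 → no match
2 → match
3 → no match — must end with `2`
4 → no match
5 → match
6 → no match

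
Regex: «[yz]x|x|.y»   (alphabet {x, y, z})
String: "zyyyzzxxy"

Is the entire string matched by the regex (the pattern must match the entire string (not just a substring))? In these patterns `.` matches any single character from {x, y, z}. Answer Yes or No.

No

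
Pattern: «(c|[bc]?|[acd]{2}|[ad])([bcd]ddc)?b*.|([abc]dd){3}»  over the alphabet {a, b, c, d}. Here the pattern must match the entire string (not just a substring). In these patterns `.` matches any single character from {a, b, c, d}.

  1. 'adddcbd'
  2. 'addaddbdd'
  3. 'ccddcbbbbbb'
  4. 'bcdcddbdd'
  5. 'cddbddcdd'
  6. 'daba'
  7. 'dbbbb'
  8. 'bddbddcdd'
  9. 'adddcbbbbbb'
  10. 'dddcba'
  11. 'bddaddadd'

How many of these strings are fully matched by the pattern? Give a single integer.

1 → match
2 → match
3 → match
4 → no match
5 → match
6 → match
7 → match
8 → match
9 → match
10 → match
11 → match
Total matched: 10

10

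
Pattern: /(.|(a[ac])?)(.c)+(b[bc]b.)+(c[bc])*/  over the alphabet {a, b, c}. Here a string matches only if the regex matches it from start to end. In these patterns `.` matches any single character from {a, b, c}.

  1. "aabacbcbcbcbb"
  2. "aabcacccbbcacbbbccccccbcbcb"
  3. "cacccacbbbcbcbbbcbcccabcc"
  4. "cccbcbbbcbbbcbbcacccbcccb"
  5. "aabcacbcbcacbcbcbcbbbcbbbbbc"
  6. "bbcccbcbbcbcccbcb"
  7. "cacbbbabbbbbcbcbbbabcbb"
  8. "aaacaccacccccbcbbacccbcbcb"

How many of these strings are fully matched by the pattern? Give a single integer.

3

1 → no match
2 → no match
3 → no match
4 → no match
5 → match
6 → match
7 → match
8 → no match
Total matched: 3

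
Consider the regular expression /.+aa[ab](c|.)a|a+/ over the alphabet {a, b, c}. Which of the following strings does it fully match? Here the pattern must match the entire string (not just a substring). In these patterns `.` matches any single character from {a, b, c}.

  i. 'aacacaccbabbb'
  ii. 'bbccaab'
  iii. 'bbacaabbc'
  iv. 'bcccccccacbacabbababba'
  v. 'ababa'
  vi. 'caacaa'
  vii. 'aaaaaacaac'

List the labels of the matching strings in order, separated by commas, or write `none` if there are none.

none

i → no match — must end with 'a'
ii → no match — must end with 'a'
iii → no match — must end with 'a'
iv → no match
v → no match
vi → no match
vii → no match — must end with 'a'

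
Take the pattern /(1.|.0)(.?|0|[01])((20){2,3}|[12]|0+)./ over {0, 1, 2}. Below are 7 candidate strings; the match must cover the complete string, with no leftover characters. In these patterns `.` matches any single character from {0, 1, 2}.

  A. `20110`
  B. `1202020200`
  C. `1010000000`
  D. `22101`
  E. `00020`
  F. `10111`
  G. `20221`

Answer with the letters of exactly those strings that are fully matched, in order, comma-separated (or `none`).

A → match
B → match
C → match
D → no match
E → match
F → match
G → match

A, B, C, E, F, G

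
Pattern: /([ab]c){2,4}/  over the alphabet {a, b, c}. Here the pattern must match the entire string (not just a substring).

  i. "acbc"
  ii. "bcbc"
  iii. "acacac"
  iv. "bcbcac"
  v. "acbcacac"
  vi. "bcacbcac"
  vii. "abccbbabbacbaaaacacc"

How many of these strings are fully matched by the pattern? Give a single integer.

6

i. "acbc" → match
ii. "bcbc" → match
iii. "acacac" → match
iv. "bcbcac" → match
v. "acbcacac" → match
vi. "bcacbcac" → match
vii → no match
Total matched: 6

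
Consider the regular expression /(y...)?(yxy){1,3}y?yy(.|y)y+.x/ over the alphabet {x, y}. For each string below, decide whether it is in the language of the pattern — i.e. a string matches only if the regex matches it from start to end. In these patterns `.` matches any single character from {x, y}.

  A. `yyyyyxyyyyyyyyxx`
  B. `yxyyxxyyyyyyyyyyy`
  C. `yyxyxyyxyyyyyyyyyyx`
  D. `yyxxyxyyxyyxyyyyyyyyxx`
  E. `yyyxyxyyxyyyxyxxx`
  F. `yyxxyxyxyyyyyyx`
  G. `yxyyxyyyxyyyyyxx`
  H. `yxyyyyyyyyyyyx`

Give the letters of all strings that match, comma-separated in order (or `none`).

A → match
B → no match — must end with `x`
C → no match
D → match
E → no match
F → no match
G → match
H → match

A, D, G, H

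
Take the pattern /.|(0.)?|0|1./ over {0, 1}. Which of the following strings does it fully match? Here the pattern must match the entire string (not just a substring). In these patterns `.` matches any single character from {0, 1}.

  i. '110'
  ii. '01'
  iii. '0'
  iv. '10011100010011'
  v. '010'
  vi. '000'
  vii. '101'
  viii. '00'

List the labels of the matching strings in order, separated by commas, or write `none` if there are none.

ii, iii, viii

i → no match
ii → match
iii → match
iv → no match
v → no match
vi → no match
vii → no match
viii → match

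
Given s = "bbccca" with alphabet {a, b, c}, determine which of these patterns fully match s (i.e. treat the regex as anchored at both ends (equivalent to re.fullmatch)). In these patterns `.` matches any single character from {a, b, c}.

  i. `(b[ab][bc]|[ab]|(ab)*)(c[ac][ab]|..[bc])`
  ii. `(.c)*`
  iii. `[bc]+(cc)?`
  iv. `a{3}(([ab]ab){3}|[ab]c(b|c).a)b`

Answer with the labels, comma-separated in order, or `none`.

i → match
ii → no match
iii → no match
iv → no match — must start with "a"

i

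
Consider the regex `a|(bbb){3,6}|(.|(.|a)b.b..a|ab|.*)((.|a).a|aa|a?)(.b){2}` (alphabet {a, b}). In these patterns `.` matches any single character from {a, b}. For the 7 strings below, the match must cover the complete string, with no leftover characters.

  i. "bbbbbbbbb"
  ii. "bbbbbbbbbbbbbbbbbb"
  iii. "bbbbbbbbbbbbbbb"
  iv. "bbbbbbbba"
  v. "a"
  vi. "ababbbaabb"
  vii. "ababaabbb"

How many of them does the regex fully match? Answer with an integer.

i. "bbbbbbbbb" → match
ii → match
iii → match
iv. "bbbbbbbba" → no match
v. "a" → match
vi. "ababbbaabb" → no match
vii. "ababaabbb" → match
Total matched: 5

5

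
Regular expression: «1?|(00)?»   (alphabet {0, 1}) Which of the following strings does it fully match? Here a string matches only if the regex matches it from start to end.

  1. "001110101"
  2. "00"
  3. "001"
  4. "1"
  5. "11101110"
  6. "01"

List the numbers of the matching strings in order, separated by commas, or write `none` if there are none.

2, 4

1 → no match
2 → match
3 → no match
4 → match
5 → no match
6 → no match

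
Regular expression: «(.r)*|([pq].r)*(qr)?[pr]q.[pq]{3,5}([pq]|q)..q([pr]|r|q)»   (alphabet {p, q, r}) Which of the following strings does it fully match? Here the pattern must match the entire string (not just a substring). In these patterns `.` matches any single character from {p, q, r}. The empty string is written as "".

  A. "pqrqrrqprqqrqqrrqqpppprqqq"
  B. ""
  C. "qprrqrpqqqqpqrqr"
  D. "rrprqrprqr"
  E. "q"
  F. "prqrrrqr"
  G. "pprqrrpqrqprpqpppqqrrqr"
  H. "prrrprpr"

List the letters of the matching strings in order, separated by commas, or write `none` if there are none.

A, B, C, D, F, G, H

A → match
B → match
C → match
D → match
E → no match
F → match
G → match
H → match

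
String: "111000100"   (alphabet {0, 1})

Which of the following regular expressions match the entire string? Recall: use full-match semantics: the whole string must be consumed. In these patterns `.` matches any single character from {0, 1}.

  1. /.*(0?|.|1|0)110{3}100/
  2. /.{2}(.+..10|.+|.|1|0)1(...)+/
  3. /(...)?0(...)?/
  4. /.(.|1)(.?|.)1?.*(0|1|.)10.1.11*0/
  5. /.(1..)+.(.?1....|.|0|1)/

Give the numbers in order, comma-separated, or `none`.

1

1 → match
2 → no match
3 → no match
4 → no match
5 → no match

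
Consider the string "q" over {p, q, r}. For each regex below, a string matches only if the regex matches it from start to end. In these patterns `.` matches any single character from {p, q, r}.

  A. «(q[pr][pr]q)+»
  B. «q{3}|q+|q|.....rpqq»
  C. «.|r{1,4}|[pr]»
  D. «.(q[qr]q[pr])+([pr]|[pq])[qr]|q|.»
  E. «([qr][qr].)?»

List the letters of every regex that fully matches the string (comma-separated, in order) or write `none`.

B, C, D

A → no match
B → match
C → match
D → match
E → no match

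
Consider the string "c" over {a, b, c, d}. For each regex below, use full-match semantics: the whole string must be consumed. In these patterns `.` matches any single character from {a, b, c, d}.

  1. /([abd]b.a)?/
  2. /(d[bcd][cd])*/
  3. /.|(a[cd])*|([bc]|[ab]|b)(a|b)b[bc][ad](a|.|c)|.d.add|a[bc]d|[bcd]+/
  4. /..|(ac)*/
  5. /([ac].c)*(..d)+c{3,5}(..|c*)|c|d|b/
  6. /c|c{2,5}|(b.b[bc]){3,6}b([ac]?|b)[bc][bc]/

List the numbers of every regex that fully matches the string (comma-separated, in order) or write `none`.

3, 5, 6

1 → no match
2 → no match
3 → match
4 → no match
5 → match
6 → match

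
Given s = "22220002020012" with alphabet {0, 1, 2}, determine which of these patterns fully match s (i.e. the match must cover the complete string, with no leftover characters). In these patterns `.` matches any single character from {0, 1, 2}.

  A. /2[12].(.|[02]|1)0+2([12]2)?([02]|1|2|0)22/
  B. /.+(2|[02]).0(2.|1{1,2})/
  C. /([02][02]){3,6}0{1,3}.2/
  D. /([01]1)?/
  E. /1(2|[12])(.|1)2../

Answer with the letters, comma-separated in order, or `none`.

A → no match — must end with "22"
B → no match
C → match
D → no match
E → no match — must start with "1"

C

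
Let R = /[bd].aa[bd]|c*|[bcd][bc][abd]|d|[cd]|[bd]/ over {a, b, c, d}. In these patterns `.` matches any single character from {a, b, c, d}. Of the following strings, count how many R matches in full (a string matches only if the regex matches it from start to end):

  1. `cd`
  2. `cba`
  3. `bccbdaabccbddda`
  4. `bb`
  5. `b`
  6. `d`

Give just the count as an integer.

3

1 → no match
2 → match
3 → no match
4 → no match
5 → match
6 → match
Total matched: 3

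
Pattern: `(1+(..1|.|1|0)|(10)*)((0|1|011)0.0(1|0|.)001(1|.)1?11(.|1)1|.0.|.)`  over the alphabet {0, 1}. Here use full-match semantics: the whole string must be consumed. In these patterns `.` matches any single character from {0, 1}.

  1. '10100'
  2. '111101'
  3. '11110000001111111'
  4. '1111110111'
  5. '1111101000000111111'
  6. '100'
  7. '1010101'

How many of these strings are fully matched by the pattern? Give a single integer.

7

1. '10100' → match
2. '111101' → match
3 → match
4. '1111110111' → match
5 → match
6. '100' → match
7. '1010101' → match
Total matched: 7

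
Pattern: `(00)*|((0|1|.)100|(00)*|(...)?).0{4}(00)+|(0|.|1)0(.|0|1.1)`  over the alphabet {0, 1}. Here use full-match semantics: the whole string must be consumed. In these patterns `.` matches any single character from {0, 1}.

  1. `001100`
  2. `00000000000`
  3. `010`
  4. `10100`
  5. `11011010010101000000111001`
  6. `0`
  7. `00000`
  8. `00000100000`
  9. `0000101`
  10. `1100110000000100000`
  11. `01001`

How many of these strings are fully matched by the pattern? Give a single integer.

1 → no match
2 → match
3 → no match
4 → no match
5 → no match
6 → no match
7 → no match
8 → no match
9 → no match
10 → no match
11 → no match
Total matched: 1

1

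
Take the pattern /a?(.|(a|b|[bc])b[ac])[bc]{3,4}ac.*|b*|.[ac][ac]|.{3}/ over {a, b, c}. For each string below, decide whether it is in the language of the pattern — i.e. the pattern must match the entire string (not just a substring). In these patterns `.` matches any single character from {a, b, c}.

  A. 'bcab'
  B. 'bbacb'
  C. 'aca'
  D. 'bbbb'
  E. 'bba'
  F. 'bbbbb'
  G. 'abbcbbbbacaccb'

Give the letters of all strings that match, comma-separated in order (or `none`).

C, D, E, F, G

A. 'bcab' → no match
B. 'bbacb' → no match
C. 'aca' → match
D. 'bbbb' → match
E. 'bba' → match
F. 'bbbbb' → match
G → match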